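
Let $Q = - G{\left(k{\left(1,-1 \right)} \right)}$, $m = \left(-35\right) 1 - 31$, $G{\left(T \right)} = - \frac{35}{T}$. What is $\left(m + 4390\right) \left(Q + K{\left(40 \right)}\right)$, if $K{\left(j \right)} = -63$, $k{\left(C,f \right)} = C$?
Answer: $-121072$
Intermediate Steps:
$m = -66$ ($m = -35 - 31 = -66$)
$Q = 35$ ($Q = - \frac{-35}{1} = - \left(-35\right) 1 = \left(-1\right) \left(-35\right) = 35$)
$\left(m + 4390\right) \left(Q + K{\left(40 \right)}\right) = \left(-66 + 4390\right) \left(35 - 63\right) = 4324 \left(-28\right) = -121072$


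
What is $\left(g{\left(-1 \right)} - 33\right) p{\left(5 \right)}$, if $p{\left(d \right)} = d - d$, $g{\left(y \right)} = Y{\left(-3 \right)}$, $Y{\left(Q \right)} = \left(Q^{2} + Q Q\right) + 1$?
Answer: $0$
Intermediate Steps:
$Y{\left(Q \right)} = 1 + 2 Q^{2}$ ($Y{\left(Q \right)} = \left(Q^{2} + Q^{2}\right) + 1 = 2 Q^{2} + 1 = 1 + 2 Q^{2}$)
$g{\left(y \right)} = 19$ ($g{\left(y \right)} = 1 + 2 \left(-3\right)^{2} = 1 + 2 \cdot 9 = 1 + 18 = 19$)
$p{\left(d \right)} = 0$
$\left(g{\left(-1 \right)} - 33\right) p{\left(5 \right)} = \left(19 - 33\right) 0 = \left(-14\right) 0 = 0$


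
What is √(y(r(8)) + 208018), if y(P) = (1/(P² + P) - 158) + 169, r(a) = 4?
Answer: √20802905/10 ≈ 456.10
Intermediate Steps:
y(P) = 11 + 1/(P + P²) (y(P) = (1/(P + P²) - 158) + 169 = (-158 + 1/(P + P²)) + 169 = 11 + 1/(P + P²))
√(y(r(8)) + 208018) = √((1 + 11*4 + 11*4²)/(4*(1 + 4)) + 208018) = √((¼)*(1 + 44 + 11*16)/5 + 208018) = √((¼)*(⅕)*(1 + 44 + 176) + 208018) = √((¼)*(⅕)*221 + 208018) = √(221/20 + 208018) = √(4160581/20) = √20802905/10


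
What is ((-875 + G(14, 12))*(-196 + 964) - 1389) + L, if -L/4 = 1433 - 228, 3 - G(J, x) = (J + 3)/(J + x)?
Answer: -8793293/13 ≈ -6.7641e+5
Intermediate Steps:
G(J, x) = 3 - (3 + J)/(J + x) (G(J, x) = 3 - (J + 3)/(J + x) = 3 - (3 + J)/(J + x))
L = -4820 (L = -4*(1433 - 228) = -4*1205 = -4820)
((-875 + G(14, 12))*(-196 + 964) - 1389) + L = ((-875 + (-3 + 2*14 + 3*12)/(14 + 12))*(-196 + 964) - 1389) - 4820 = ((-875 + (-3 + 28 + 36)/26)*768 - 1389) - 4820 = ((-875 + (1/26)*61)*768 - 1389) - 4820 = ((-875 + 61/26)*768 - 1389) - 4820 = (-22689/26*768 - 1389) - 4820 = (-8712576/13 - 1389) - 4820 = -8730633/13 - 4820 = -8793293/13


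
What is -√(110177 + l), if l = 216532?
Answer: -3*√36301 ≈ -571.58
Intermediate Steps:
-√(110177 + l) = -√(110177 + 216532) = -√326709 = -3*√36301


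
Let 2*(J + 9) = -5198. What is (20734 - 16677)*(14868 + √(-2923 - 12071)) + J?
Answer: 60316868 + 85197*I*√34 ≈ 6.0317e+7 + 4.9678e+5*I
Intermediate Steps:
J = -2608 (J = -9 + (½)*(-5198) = -9 - 2599 = -2608)
(20734 - 16677)*(14868 + √(-2923 - 12071)) + J = (20734 - 16677)*(14868 + √(-2923 - 12071)) - 2608 = 4057*(14868 + √(-14994)) - 2608 = 4057*(14868 + 21*I*√34) - 2608 = (60319476 + 85197*I*√34) - 2608 = 60316868 + 85197*I*√34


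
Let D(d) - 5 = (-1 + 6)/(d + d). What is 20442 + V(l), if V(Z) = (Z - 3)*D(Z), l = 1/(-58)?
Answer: 605068/29 ≈ 20864.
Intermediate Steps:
l = -1/58 ≈ -0.017241
D(d) = 5 + 5/(2*d) (D(d) = 5 + (-1 + 6)/(d + d) = 5 + 5/((2*d)) = 5 + 5*(1/(2*d)) = 5 + 5/(2*d))
V(Z) = (-3 + Z)*(5 + 5/(2*Z)) (V(Z) = (Z - 3)*(5 + 5/(2*Z)) = (-3 + Z)*(5 + 5/(2*Z)))
20442 + V(l) = 20442 + (-25/2 + 5*(-1/58) - 15/(2*(-1/58))) = 20442 + (-25/2 - 5/58 - 15/2*(-58)) = 20442 + (-25/2 - 5/58 + 435) = 20442 + 12250/29 = 605068/29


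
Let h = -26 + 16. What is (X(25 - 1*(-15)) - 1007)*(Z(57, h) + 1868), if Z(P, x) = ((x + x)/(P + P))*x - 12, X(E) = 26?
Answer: -34626684/19 ≈ -1.8225e+6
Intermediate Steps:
h = -10
Z(P, x) = -12 + x²/P (Z(P, x) = ((2*x)/((2*P)))*x - 12 = ((2*x)*(1/(2*P)))*x - 12 = (x/P)*x - 12 = x²/P - 12 = -12 + x²/P)
(X(25 - 1*(-15)) - 1007)*(Z(57, h) + 1868) = (26 - 1007)*((-12 + (-10)²/57) + 1868) = -981*((-12 + (1/57)*100) + 1868) = -981*((-12 + 100/57) + 1868) = -981*(-584/57 + 1868) = -981*105892/57 = -34626684/19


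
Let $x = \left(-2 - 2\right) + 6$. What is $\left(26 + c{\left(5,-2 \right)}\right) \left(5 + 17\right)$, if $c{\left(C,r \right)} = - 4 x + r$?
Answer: $352$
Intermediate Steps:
$x = 2$ ($x = -4 + 6 = 2$)
$c{\left(C,r \right)} = -8 + r$ ($c{\left(C,r \right)} = \left(-4\right) 2 + r = -8 + r$)
$\left(26 + c{\left(5,-2 \right)}\right) \left(5 + 17\right) = \left(26 - 10\right) \left(5 + 17\right) = \left(26 - 10\right) 22 = 16 \cdot 22 = 352$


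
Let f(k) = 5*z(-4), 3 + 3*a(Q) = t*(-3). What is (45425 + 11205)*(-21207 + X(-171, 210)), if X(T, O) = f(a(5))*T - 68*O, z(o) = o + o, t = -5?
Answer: -1622279610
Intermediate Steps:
z(o) = 2*o
a(Q) = 4 (a(Q) = -1 + (-5*(-3))/3 = -1 + (⅓)*15 = -1 + 5 = 4)
f(k) = -40 (f(k) = 5*(2*(-4)) = 5*(-8) = -40)
X(T, O) = -68*O - 40*T (X(T, O) = -40*T - 68*O = -68*O - 40*T)
(45425 + 11205)*(-21207 + X(-171, 210)) = (45425 + 11205)*(-21207 + (-68*210 - 40*(-171))) = 56630*(-21207 + (-14280 + 6840)) = 56630*(-21207 - 7440) = 56630*(-28647) = -1622279610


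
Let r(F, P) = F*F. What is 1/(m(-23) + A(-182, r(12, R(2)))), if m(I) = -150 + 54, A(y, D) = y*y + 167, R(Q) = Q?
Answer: 1/33195 ≈ 3.0125e-5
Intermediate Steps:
r(F, P) = F**2
A(y, D) = 167 + y**2 (A(y, D) = y**2 + 167 = 167 + y**2)
m(I) = -96
1/(m(-23) + A(-182, r(12, R(2)))) = 1/(-96 + (167 + (-182)**2)) = 1/(-96 + (167 + 33124)) = 1/(-96 + 33291) = 1/33195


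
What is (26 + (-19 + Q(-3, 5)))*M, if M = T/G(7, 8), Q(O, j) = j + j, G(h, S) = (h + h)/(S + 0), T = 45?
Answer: 3060/7 ≈ 437.14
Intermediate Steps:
G(h, S) = 2*h/S (G(h, S) = (2*h)/S = 2*h/S)
Q(O, j) = 2*j
M = 180/7 (M = 45/((2*7/8)) = 45/((2*7*(1/8))) = 45/(7/4) = 45*(4/7) = 180/7 ≈ 25.714)
(26 + (-19 + Q(-3, 5)))*M = (26 + (-19 + 2*5))*(180/7) = (26 + (-19 + 10))*(180/7) = (26 - 9)*(180/7) = 17*(180/7) = 3060/7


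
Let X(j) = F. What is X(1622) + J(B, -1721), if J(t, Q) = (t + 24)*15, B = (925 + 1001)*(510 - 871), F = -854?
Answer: -10429784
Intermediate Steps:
X(j) = -854
B = -695286 (B = 1926*(-361) = -695286)
J(t, Q) = 360 + 15*t (J(t, Q) = (24 + t)*15 = 360 + 15*t)
X(1622) + J(B, -1721) = -854 + (360 + 15*(-695286)) = -854 + (360 - 10429290) = -854 - 10428930 = -10429784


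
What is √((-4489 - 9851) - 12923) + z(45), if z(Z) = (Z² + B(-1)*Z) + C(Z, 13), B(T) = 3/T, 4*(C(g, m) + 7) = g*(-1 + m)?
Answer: 2018 + I*√27263 ≈ 2018.0 + 165.11*I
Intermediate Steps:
C(g, m) = -7 + g*(-1 + m)/4 (C(g, m) = -7 + (g*(-1 + m))/4 = -7 + g*(-1 + m)/4)
z(Z) = -7 + Z² (z(Z) = (Z² + (3/(-1))*Z) + (-7 - Z/4 + (¼)*Z*13) = (Z² + (3*(-1))*Z) + (-7 - Z/4 + 13*Z/4) = (Z² - 3*Z) + (-7 + 3*Z) = -7 + Z²)
√((-4489 - 9851) - 12923) + z(45) = √((-4489 - 9851) - 12923) + (-7 + 45²) = √(-14340 - 12923) + (-7 + 2025) = √(-27263) + 2018 = I*√27263 + 2018 = 2018 + I*√27263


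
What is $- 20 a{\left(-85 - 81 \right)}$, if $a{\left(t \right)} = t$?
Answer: $3320$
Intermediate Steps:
$- 20 a{\left(-85 - 81 \right)} = - 20 \left(-85 - 81\right) = \left(-20\right) \left(-166\right) = 3320$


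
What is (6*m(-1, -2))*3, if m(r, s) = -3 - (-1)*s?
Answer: -90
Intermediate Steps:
m(r, s) = -3 + s
(6*m(-1, -2))*3 = (6*(-3 - 2))*3 = (6*(-5))*3 = -30*3 = -90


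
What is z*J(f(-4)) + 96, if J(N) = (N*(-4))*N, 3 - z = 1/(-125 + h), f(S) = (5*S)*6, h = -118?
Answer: -4669408/27 ≈ -1.7294e+5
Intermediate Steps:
f(S) = 30*S
z = 730/243 (z = 3 - 1/(-125 - 118) = 3 - 1/(-243) = 3 - 1*(-1/243) = 3 + 1/243 = 730/243 ≈ 3.0041)
J(N) = -4*N² (J(N) = (-4*N)*N = -4*N²)
z*J(f(-4)) + 96 = 730*(-4*(30*(-4))²)/243 + 96 = 730*(-4*(-120)²)/243 + 96 = 730*(-4*14400)/243 + 96 = (730/243)*(-57600) + 96 = -4672000/27 + 96 = -4669408/27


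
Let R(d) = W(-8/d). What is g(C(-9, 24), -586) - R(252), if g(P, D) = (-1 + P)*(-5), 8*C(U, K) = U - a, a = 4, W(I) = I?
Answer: 6631/504 ≈ 13.157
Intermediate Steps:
R(d) = -8/d
C(U, K) = -1/2 + U/8 (C(U, K) = (U - 1*4)/8 = (U - 4)/8 = (-4 + U)/8 = -1/2 + U/8)
g(P, D) = 5 - 5*P
g(C(-9, 24), -586) - R(252) = (5 - 5*(-1/2 + (1/8)*(-9))) - (-8)/252 = (5 - 5*(-1/2 - 9/8)) - (-8)/252 = (5 - 5*(-13/8)) - 1*(-2/63) = (5 + 65/8) + 2/63 = 105/8 + 2/63 = 6631/504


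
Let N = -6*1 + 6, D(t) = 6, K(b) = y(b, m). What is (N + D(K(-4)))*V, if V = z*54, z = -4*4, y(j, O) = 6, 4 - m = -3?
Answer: -5184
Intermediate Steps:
m = 7 (m = 4 - 1*(-3) = 4 + 3 = 7)
z = -16
K(b) = 6
V = -864 (V = -16*54 = -864)
N = 0 (N = -6 + 6 = 0)
(N + D(K(-4)))*V = (0 + 6)*(-864) = 6*(-864) = -5184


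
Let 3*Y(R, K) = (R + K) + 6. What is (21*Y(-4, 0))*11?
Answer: 154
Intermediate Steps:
Y(R, K) = 2 + K/3 + R/3 (Y(R, K) = ((R + K) + 6)/3 = ((K + R) + 6)/3 = (6 + K + R)/3 = 2 + K/3 + R/3)
(21*Y(-4, 0))*11 = (21*(2 + (⅓)*0 + (⅓)*(-4)))*11 = (21*(2 + 0 - 4/3))*11 = (21*(⅔))*11 = 14*11 = 154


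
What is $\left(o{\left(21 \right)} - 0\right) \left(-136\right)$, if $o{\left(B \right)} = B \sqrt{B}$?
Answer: $- 2856 \sqrt{21} \approx -13088.0$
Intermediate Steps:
$o{\left(B \right)} = B^{\frac{3}{2}}$
$\left(o{\left(21 \right)} - 0\right) \left(-136\right) = \left(21^{\frac{3}{2}} - 0\right) \left(-136\right) = \left(21 \sqrt{21} + 0\right) \left(-136\right) = 21 \sqrt{21} \left(-136\right) = - 2856 \sqrt{21}$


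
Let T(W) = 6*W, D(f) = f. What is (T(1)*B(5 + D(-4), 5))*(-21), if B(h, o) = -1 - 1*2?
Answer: 378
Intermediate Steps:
B(h, o) = -3 (B(h, o) = -1 - 2 = -3)
(T(1)*B(5 + D(-4), 5))*(-21) = ((6*1)*(-3))*(-21) = (6*(-3))*(-21) = -18*(-21) = 378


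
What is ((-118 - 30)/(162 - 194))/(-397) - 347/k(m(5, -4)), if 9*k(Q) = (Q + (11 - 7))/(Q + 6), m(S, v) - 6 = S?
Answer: -56205857/15880 ≈ -3539.4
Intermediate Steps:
m(S, v) = 6 + S
k(Q) = (4 + Q)/(9*(6 + Q)) (k(Q) = ((Q + (11 - 7))/(Q + 6))/9 = ((Q + 4)/(6 + Q))/9 = ((4 + Q)/(6 + Q))/9 = (4 + Q)/(9*(6 + Q)))
((-118 - 30)/(162 - 194))/(-397) - 347/k(m(5, -4)) = ((-118 - 30)/(162 - 194))/(-397) - 347*9*(6 + (6 + 5))/(4 + (6 + 5)) = -148/(-32)*(-1/397) - 347*9*(6 + 11)/(4 + 11) = -148*(-1/32)*(-1/397) - 347/((⅑)*15/17) = (37/8)*(-1/397) - 347/((⅑)*(1/17)*15) = -37/3176 - 347/5/51 = -37/3176 - 347*51/5 = -37/3176 - 17697/5 = -56205857/15880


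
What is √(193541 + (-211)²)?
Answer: √238062 ≈ 487.92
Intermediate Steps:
√(193541 + (-211)²) = √(193541 + 44521) = √238062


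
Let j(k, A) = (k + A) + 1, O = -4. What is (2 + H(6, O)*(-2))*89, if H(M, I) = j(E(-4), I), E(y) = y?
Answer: 1424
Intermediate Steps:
j(k, A) = 1 + A + k (j(k, A) = (A + k) + 1 = 1 + A + k)
H(M, I) = -3 + I (H(M, I) = 1 + I - 4 = -3 + I)
(2 + H(6, O)*(-2))*89 = (2 + (-3 - 4)*(-2))*89 = (2 - 7*(-2))*89 = (2 + 14)*89 = 16*89 = 1424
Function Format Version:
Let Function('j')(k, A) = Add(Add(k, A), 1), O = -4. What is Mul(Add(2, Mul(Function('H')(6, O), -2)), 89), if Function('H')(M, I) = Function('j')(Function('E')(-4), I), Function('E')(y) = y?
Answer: 1424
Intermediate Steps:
Function('j')(k, A) = Add(1, A, k) (Function('j')(k, A) = Add(Add(A, k), 1) = Add(1, A, k))
Function('H')(M, I) = Add(-3, I) (Function('H')(M, I) = Add(1, I, -4) = Add(-3, I))
Mul(Add(2, Mul(Function('H')(6, O), -2)), 89) = Mul(Add(2, Mul(Add(-3, -4), -2)), 89) = Mul(Add(2, Mul(-7, -2)), 89) = Mul(Add(2, 14), 89) = Mul(16, 89) = 1424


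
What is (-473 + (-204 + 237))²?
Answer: 193600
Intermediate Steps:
(-473 + (-204 + 237))² = (-473 + 33)² = (-440)² = 193600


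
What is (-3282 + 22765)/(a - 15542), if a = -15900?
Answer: -19483/31442 ≈ -0.61965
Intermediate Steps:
(-3282 + 22765)/(a - 15542) = (-3282 + 22765)/(-15900 - 15542) = 19483/(-31442) = 19483*(-1/31442) = -19483/31442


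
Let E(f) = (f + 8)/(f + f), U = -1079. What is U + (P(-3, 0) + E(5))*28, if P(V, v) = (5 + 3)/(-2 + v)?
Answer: -5773/5 ≈ -1154.6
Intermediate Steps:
P(V, v) = 8/(-2 + v)
E(f) = (8 + f)/(2*f) (E(f) = (8 + f)/((2*f)) = (8 + f)*(1/(2*f)) = (8 + f)/(2*f))
U + (P(-3, 0) + E(5))*28 = -1079 + (8/(-2 + 0) + (½)*(8 + 5)/5)*28 = -1079 + (8/(-2) + (½)*(⅕)*13)*28 = -1079 + (8*(-½) + 13/10)*28 = -1079 + (-4 + 13/10)*28 = -1079 - 27/10*28 = -1079 - 378/5 = -5773/5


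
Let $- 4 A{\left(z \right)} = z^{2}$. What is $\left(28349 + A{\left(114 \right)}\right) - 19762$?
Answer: $5338$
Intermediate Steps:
$A{\left(z \right)} = - \frac{z^{2}}{4}$
$\left(28349 + A{\left(114 \right)}\right) - 19762 = \left(28349 - \frac{114^{2}}{4}\right) - 19762 = \left(28349 - 3249\right) - 19762 = 25100 - 19762 = 5338$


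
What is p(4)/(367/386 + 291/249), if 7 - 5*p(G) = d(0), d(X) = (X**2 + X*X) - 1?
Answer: 256304/339515 ≈ 0.75491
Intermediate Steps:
d(X) = -1 + 2*X**2 (d(X) = (X**2 + X**2) - 1 = 2*X**2 - 1 = -1 + 2*X**2)
p(G) = 8/5 (p(G) = 7/5 - (-1 + 2*0**2)/5 = 7/5 - (-1 + 2*0)/5 = 7/5 - (-1 + 0)/5 = 7/5 - 1/5*(-1) = 7/5 + 1/5 = 8/5)
p(4)/(367/386 + 291/249) = 8/(5*(367/386 + 291/249)) = 8/(5*(367*(1/386) + 291*(1/249))) = 8/(5*(367/386 + 97/83)) = 8/(5*(67903/32038)) = (8/5)*(32038/67903) = 256304/339515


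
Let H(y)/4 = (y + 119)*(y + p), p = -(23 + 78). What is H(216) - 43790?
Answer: 110310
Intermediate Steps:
p = -101 (p = -1*101 = -101)
H(y) = 4*(-101 + y)*(119 + y) (H(y) = 4*((y + 119)*(y - 101)) = 4*((119 + y)*(-101 + y)) = 4*((-101 + y)*(119 + y)) = 4*(-101 + y)*(119 + y))
H(216) - 43790 = (-48076 + 4*216² + 72*216) - 43790 = (-48076 + 4*46656 + 15552) - 43790 = (-48076 + 186624 + 15552) - 43790 = 154100 - 43790 = 110310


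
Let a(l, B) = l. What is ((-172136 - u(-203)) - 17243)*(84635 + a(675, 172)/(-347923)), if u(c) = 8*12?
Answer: -5579368468924250/347923 ≈ -1.6036e+10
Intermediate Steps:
u(c) = 96
((-172136 - u(-203)) - 17243)*(84635 + a(675, 172)/(-347923)) = ((-172136 - 1*96) - 17243)*(84635 + 675/(-347923)) = ((-172136 - 96) - 17243)*(84635 + 675*(-1/347923)) = (-172232 - 17243)*(84635 - 675/347923) = -189475*29446462430/347923 = -5579368468924250/347923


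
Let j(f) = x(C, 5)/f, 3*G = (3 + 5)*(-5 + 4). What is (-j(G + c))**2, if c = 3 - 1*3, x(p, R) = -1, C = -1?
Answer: 9/64 ≈ 0.14063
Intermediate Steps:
G = -8/3 (G = ((3 + 5)*(-5 + 4))/3 = (8*(-1))/3 = (1/3)*(-8) = -8/3 ≈ -2.6667)
c = 0 (c = 3 - 3 = 0)
j(f) = -1/f
(-j(G + c))**2 = (-(-1)/(-8/3 + 0))**2 = (-(-1)/(-8/3))**2 = (-(-1)*(-3)/8)**2 = (-1*3/8)**2 = (-3/8)**2 = 9/64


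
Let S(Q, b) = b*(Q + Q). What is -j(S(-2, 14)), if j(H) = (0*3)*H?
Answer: 0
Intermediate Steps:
S(Q, b) = 2*Q*b (S(Q, b) = b*(2*Q) = 2*Q*b)
j(H) = 0 (j(H) = 0*H = 0)
-j(S(-2, 14)) = -1*0 = 0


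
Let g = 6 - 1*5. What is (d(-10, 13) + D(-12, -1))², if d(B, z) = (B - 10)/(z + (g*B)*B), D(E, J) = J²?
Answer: 8649/12769 ≈ 0.67734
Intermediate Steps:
g = 1 (g = 6 - 5 = 1)
d(B, z) = (-10 + B)/(z + B²) (d(B, z) = (B - 10)/(z + (1*B)*B) = (-10 + B)/(z + B*B) = (-10 + B)/(z + B²))
(d(-10, 13) + D(-12, -1))² = ((-10 - 10)/(13 + (-10)²) + (-1)²)² = (-20/(13 + 100) + 1)² = (-20/113 + 1)² = (93/113)² = 8649/12769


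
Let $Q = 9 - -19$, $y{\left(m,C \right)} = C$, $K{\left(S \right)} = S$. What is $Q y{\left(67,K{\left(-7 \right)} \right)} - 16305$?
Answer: $-16501$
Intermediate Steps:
$Q = 28$ ($Q = 9 + 19 = 28$)
$Q y{\left(67,K{\left(-7 \right)} \right)} - 16305 = 28 \left(-7\right) - 16305 = -196 - 16305 = -16501$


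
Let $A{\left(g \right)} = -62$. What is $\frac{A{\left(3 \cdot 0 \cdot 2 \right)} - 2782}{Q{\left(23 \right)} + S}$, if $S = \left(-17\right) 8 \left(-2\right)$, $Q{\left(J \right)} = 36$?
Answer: $- \frac{711}{77} \approx -9.2338$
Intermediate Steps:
$S = 272$ ($S = \left(-136\right) \left(-2\right) = 272$)
$\frac{A{\left(3 \cdot 0 \cdot 2 \right)} - 2782}{Q{\left(23 \right)} + S} = \frac{-62 - 2782}{36 + 272} = - \frac{2844}{308} = \left(-2844\right) \frac{1}{308} = - \frac{711}{77}$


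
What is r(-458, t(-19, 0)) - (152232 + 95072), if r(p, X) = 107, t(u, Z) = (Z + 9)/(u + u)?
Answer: -247197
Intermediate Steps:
t(u, Z) = (9 + Z)/(2*u) (t(u, Z) = (9 + Z)/((2*u)) = (9 + Z)*(1/(2*u)) = (9 + Z)/(2*u))
r(-458, t(-19, 0)) - (152232 + 95072) = 107 - (152232 + 95072) = 107 - 1*247304 = 107 - 247304 = -247197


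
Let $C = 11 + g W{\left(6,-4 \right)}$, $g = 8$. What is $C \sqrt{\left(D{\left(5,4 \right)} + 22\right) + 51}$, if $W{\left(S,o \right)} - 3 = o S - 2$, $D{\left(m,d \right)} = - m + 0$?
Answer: $- 346 \sqrt{17} \approx -1426.6$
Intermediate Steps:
$D{\left(m,d \right)} = - m$
$W{\left(S,o \right)} = 1 + S o$ ($W{\left(S,o \right)} = 3 + \left(o S - 2\right) = 3 + \left(S o - 2\right) = 3 + \left(-2 + S o\right) = 1 + S o$)
$C = -173$ ($C = 11 + 8 \left(1 + 6 \left(-4\right)\right) = 11 + 8 \left(1 - 24\right) = 11 + 8 \left(-23\right) = 11 - 184 = -173$)
$C \sqrt{\left(D{\left(5,4 \right)} + 22\right) + 51} = - 173 \sqrt{\left(\left(-1\right) 5 + 22\right) + 51} = - 173 \sqrt{\left(-5 + 22\right) + 51} = - 173 \sqrt{17 + 51} = - 173 \sqrt{68} = - 173 \cdot 2 \sqrt{17} = - 346 \sqrt{17}$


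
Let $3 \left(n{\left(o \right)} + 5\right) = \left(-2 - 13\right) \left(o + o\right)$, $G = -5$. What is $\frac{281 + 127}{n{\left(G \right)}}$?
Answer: $\frac{136}{15} \approx 9.0667$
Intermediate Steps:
$n{\left(o \right)} = -5 - 10 o$ ($n{\left(o \right)} = -5 + \frac{\left(-2 - 13\right) \left(o + o\right)}{3} = -5 + \frac{\left(-15\right) 2 o}{3} = -5 + \frac{\left(-30\right) o}{3} = -5 - 10 o$)
$\frac{281 + 127}{n{\left(G \right)}} = \frac{281 + 127}{-5 - -50} = \frac{408}{-5 + 50} = \frac{408}{45} = 408 \cdot \frac{1}{45} = \frac{136}{15}$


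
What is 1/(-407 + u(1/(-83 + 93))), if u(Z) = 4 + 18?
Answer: -1/385 ≈ -0.0025974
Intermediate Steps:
u(Z) = 22
1/(-407 + u(1/(-83 + 93))) = 1/(-407 + 22) = 1/(-385) = -1/385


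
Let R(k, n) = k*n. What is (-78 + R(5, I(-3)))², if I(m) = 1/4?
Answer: 94249/16 ≈ 5890.6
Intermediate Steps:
I(m) = ¼
(-78 + R(5, I(-3)))² = (-78 + 5*(¼))² = (-78 + 5/4)² = (-307/4)² = 94249/16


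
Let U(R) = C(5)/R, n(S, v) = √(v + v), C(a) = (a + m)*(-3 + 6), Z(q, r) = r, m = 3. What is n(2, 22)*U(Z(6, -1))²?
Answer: 1152*√11 ≈ 3820.8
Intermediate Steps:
C(a) = 9 + 3*a (C(a) = (a + 3)*(-3 + 6) = (3 + a)*3 = 9 + 3*a)
n(S, v) = √2*√v (n(S, v) = √(2*v) = √2*√v)
U(R) = 24/R (U(R) = (9 + 3*5)/R = (9 + 15)/R = 24/R)
n(2, 22)*U(Z(6, -1))² = (√2*√22)*(24/(-1))² = (2*√11)*(24*(-1))² = (2*√11)*(-24)² = (2*√11)*576 = 1152*√11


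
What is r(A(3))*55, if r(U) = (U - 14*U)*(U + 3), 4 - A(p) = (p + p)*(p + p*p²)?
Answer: -21770320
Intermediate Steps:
A(p) = 4 - 2*p*(p + p³) (A(p) = 4 - (p + p)*(p + p*p²) = 4 - 2*p*(p + p³))
r(U) = -13*U*(3 + U) (r(U) = (-13*U)*(3 + U) = -13*U*(3 + U))
r(A(3))*55 = -13*(4 - 2*3² - 2*3⁴)*(3 + (4 - 2*3² - 2*3⁴))*55 = -13*(4 - 2*9 - 2*81)*(3 + (4 - 2*9 - 2*81))*55 = -13*(4 - 18 - 162)*(3 + (4 - 18 - 162))*55 = -13*(-176)*(3 - 176)*55 = -13*(-176)*(-173)*55 = -395824*55 = -21770320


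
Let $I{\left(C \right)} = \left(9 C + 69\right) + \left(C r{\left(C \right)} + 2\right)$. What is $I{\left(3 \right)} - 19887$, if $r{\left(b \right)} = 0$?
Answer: $-19789$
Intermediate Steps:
$I{\left(C \right)} = 71 + 9 C$ ($I{\left(C \right)} = \left(9 C + 69\right) + \left(C 0 + 2\right) = \left(69 + 9 C\right) + \left(0 + 2\right) = \left(69 + 9 C\right) + 2 = 71 + 9 C$)
$I{\left(3 \right)} - 19887 = \left(71 + 9 \cdot 3\right) - 19887 = \left(71 + 27\right) - 19887 = 98 - 19887 = -19789$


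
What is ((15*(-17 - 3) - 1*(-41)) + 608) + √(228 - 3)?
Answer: 364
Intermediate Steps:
((15*(-17 - 3) - 1*(-41)) + 608) + √(228 - 3) = ((15*(-20) + 41) + 608) + √225 = ((-300 + 41) + 608) + 15 = (-259 + 608) + 15 = 349 + 15 = 364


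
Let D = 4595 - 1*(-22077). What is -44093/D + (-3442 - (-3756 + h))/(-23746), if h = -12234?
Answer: -690856317/316676656 ≈ -2.1816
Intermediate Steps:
D = 26672 (D = 4595 + 22077 = 26672)
-44093/D + (-3442 - (-3756 + h))/(-23746) = -44093/26672 + (-3442 - (-3756 - 12234))/(-23746) = -44093*1/26672 + (-3442 - 1*(-15990))*(-1/23746) = -44093/26672 + (-3442 + 15990)*(-1/23746) = -44093/26672 + 12548*(-1/23746) = -44093/26672 - 6274/11873 = -690856317/316676656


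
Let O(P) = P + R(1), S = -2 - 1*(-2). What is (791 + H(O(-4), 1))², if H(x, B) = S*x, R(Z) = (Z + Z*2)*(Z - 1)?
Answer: 625681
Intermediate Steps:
R(Z) = 3*Z*(-1 + Z) (R(Z) = (Z + 2*Z)*(-1 + Z) = (3*Z)*(-1 + Z) = 3*Z*(-1 + Z))
S = 0 (S = -2 + 2 = 0)
O(P) = P (O(P) = P + 3*1*(-1 + 1) = P + 3*1*0 = P + 0 = P)
H(x, B) = 0 (H(x, B) = 0*x = 0)
(791 + H(O(-4), 1))² = (791 + 0)² = 791² = 625681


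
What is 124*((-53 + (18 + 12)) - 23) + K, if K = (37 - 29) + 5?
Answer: -5691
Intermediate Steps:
K = 13 (K = 8 + 5 = 13)
124*((-53 + (18 + 12)) - 23) + K = 124*((-53 + (18 + 12)) - 23) + 13 = 124*((-53 + 30) - 23) + 13 = 124*(-23 - 23) + 13 = 124*(-46) + 13 = -5704 + 13 = -5691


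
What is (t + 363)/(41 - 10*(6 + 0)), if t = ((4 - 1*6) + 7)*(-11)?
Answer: -308/19 ≈ -16.211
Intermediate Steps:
t = -55 (t = ((4 - 6) + 7)*(-11) = (-2 + 7)*(-11) = 5*(-11) = -55)
(t + 363)/(41 - 10*(6 + 0)) = (-55 + 363)/(41 - 10*(6 + 0)) = 308/(41 - 10*6) = 308/(41 - 60) = 308/(-19) = 308*(-1/19) = -308/19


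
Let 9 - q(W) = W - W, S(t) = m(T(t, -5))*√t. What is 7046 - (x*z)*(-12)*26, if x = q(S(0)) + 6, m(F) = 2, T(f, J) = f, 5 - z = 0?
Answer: 30446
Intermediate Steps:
z = 5 (z = 5 - 1*0 = 5 + 0 = 5)
S(t) = 2*√t
q(W) = 9 (q(W) = 9 - (W - W) = 9 - 1*0 = 9 + 0 = 9)
x = 15 (x = 9 + 6 = 15)
7046 - (x*z)*(-12)*26 = 7046 - (15*5)*(-12)*26 = 7046 - 75*(-12)*26 = 7046 - (-900)*26 = 7046 - 1*(-23400) = 7046 + 23400 = 30446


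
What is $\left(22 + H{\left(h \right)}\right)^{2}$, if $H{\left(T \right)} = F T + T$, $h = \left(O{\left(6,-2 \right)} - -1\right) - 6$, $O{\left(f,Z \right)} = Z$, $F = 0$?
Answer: $225$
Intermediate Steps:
$h = -7$ ($h = \left(-2 - -1\right) - 6 = \left(-2 + 1\right) - 6 = -1 - 6 = -7$)
$H{\left(T \right)} = T$ ($H{\left(T \right)} = 0 T + T = 0 + T = T$)
$\left(22 + H{\left(h \right)}\right)^{2} = \left(22 - 7\right)^{2} = 15^{2} = 225$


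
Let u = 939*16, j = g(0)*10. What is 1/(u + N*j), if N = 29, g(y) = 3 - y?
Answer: 1/15894 ≈ 6.2917e-5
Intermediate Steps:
j = 30 (j = (3 - 1*0)*10 = (3 + 0)*10 = 3*10 = 30)
u = 15024
1/(u + N*j) = 1/(15024 + 29*30) = 1/(15024 + 870) = 1/15894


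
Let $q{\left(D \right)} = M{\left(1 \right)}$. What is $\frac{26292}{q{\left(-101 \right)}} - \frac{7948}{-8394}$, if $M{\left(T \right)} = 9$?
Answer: $\frac{4088270}{1399} \approx 2922.3$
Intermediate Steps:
$q{\left(D \right)} = 9$
$\frac{26292}{q{\left(-101 \right)}} - \frac{7948}{-8394} = \frac{26292}{9} - \frac{7948}{-8394} = 26292 \cdot \frac{1}{9} - - \frac{3974}{4197} = \frac{8764}{3} + \frac{3974}{4197} = \frac{4088270}{1399}$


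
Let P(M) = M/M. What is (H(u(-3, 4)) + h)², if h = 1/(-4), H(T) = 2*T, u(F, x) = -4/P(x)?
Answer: 1089/16 ≈ 68.063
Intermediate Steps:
P(M) = 1
u(F, x) = -4 (u(F, x) = -4/1 = -4*1 = -4)
h = -¼ ≈ -0.25000
(H(u(-3, 4)) + h)² = (2*(-4) - ¼)² = (-8 - ¼)² = (-33/4)² = 1089/16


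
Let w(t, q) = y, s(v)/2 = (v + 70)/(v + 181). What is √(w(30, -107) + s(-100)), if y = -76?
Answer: 2*I*√1554/9 ≈ 8.7602*I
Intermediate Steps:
s(v) = 2*(70 + v)/(181 + v) (s(v) = 2*((v + 70)/(v + 181)) = 2*((70 + v)/(181 + v)) = 2*(70 + v)/(181 + v))
w(t, q) = -76
√(w(30, -107) + s(-100)) = √(-76 + 2*(70 - 100)/(181 - 100)) = √(-76 + 2*(-30)/81) = √(-76 + 2*(1/81)*(-30)) = √(-76 - 20/27) = √(-2072/27) = 2*I*√1554/9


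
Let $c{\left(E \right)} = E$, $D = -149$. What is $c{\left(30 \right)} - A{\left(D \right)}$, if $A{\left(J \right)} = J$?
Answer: $179$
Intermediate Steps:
$c{\left(30 \right)} - A{\left(D \right)} = 30 - -149 = 30 + 149 = 179$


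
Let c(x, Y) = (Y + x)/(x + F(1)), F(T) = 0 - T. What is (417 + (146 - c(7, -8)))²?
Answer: 11417641/36 ≈ 3.1716e+5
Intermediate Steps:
F(T) = -T
c(x, Y) = (Y + x)/(-1 + x) (c(x, Y) = (Y + x)/(x - 1*1) = (Y + x)/(x - 1) = (Y + x)/(-1 + x))
(417 + (146 - c(7, -8)))² = (417 + (146 - (-8 + 7)/(-1 + 7)))² = (417 + (146 - (-1)/6))² = (417 + (146 - 1*(-⅙)))² = (417 + (146 + ⅙))² = (417 + 877/6)² = (3379/6)² = 11417641/36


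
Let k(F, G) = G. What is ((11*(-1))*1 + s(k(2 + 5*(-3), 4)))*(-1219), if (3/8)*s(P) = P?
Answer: 1219/3 ≈ 406.33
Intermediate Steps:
s(P) = 8*P/3
((11*(-1))*1 + s(k(2 + 5*(-3), 4)))*(-1219) = ((11*(-1))*1 + (8/3)*4)*(-1219) = (-11*1 + 32/3)*(-1219) = (-11 + 32/3)*(-1219) = -1/3*(-1219) = 1219/3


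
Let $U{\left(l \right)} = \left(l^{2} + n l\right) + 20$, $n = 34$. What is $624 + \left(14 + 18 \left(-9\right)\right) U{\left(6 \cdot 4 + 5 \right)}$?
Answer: $-272732$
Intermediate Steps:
$U{\left(l \right)} = 20 + l^{2} + 34 l$ ($U{\left(l \right)} = \left(l^{2} + 34 l\right) + 20 = 20 + l^{2} + 34 l$)
$624 + \left(14 + 18 \left(-9\right)\right) U{\left(6 \cdot 4 + 5 \right)} = 624 + \left(14 + 18 \left(-9\right)\right) \left(20 + \left(6 \cdot 4 + 5\right)^{2} + 34 \left(6 \cdot 4 + 5\right)\right) = 624 + \left(14 - 162\right) \left(20 + \left(24 + 5\right)^{2} + 34 \left(24 + 5\right)\right) = 624 - 148 \left(20 + 29^{2} + 34 \cdot 29\right) = 624 - 148 \left(20 + 841 + 986\right) = 624 - 273356 = -272732$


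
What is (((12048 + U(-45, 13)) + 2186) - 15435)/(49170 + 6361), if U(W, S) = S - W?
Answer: -1143/55531 ≈ -0.020583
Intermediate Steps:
(((12048 + U(-45, 13)) + 2186) - 15435)/(49170 + 6361) = (((12048 + (13 - 1*(-45))) + 2186) - 15435)/(49170 + 6361) = (((12048 + (13 + 45)) + 2186) - 15435)/55531 = (((12048 + 58) + 2186) - 15435)*(1/55531) = ((12106 + 2186) - 15435)*(1/55531) = (14292 - 15435)*(1/55531) = -1143*1/55531 = -1143/55531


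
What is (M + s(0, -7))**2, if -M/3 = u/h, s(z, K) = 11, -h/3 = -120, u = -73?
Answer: 1940449/14400 ≈ 134.75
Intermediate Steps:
h = 360 (h = -3*(-120) = 360)
M = 73/120 (M = -(-219)/360 = -3*(-73/360) = 73/120 ≈ 0.60833)
(M + s(0, -7))**2 = (73/120 + 11)**2 = (1393/120)**2 = 1940449/14400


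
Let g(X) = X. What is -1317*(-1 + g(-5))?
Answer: 7902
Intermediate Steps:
-1317*(-1 + g(-5)) = -1317*(-1 - 5) = -1317*(-6) = 7902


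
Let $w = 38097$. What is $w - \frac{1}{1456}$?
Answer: $\frac{55469231}{1456} \approx 38097.0$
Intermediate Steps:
$w - \frac{1}{1456} = 38097 - \frac{1}{1456} = \frac{55469231}{1456}$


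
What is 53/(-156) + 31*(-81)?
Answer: -391769/156 ≈ -2511.3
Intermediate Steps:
53/(-156) + 31*(-81) = 53*(-1/156) - 2511 = -53/156 - 2511 = -391769/156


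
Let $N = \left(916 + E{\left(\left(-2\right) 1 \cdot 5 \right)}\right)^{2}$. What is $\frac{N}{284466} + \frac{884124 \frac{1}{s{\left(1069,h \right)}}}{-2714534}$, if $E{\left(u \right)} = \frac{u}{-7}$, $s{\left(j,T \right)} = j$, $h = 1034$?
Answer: $\frac{2301259140372224}{777850424836107} \approx 2.9585$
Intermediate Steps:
$E{\left(u \right)} = - \frac{u}{7}$ ($E{\left(u \right)} = u \left(- \frac{1}{7}\right) = - \frac{u}{7}$)
$N = \frac{41242084}{49}$ ($N = \left(916 - \frac{\left(-2\right) 1 \cdot 5}{7}\right)^{2} = \left(916 - \frac{\left(-2\right) 5}{7}\right)^{2} = \left(916 - - \frac{10}{7}\right)^{2} = \left(916 + \frac{10}{7}\right)^{2} = \left(\frac{6422}{7}\right)^{2} = \frac{41242084}{49} \approx 8.4168 \cdot 10^{5}$)
$\frac{N}{284466} + \frac{884124 \frac{1}{s{\left(1069,h \right)}}}{-2714534} = \frac{41242084}{49 \cdot 284466} + \frac{884124 \cdot \frac{1}{1069}}{-2714534} = \frac{41242084}{49} \cdot \frac{1}{284466} + 884124 \cdot \frac{1}{1069} \left(- \frac{1}{2714534}\right) = \frac{1586234}{536109} + \frac{884124}{1069} \left(- \frac{1}{2714534}\right) = \frac{1586234}{536109} - \frac{442062}{1450918423} = \frac{2301259140372224}{777850424836107}$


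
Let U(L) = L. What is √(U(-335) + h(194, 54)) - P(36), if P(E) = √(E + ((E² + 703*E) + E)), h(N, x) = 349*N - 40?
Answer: √67331 - 6*√741 ≈ 96.154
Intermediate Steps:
h(N, x) = -40 + 349*N
P(E) = √(E² + 705*E) (P(E) = √(E + (E² + 704*E)) = √(E² + 705*E))
√(U(-335) + h(194, 54)) - P(36) = √(-335 + (-40 + 349*194)) - √(36*(705 + 36)) = √(-335 + (-40 + 67706)) - √(36*741) = √(-335 + 67666) - √26676 = √67331 - 6*√741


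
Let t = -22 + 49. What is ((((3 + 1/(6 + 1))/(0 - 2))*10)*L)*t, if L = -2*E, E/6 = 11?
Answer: 392040/7 ≈ 56006.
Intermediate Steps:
E = 66 (E = 6*11 = 66)
L = -132 (L = -2*66 = -132)
t = 27
((((3 + 1/(6 + 1))/(0 - 2))*10)*L)*t = ((((3 + 1/(6 + 1))/(0 - 2))*10)*(-132))*27 = ((((3 + 1/7)/(-2))*10)*(-132))*27 = ((((3 + ⅐)*(-½))*10)*(-132))*27 = ((((22/7)*(-½))*10)*(-132))*27 = (-11/7*10*(-132))*27 = -110/7*(-132)*27 = (14520/7)*27 = 392040/7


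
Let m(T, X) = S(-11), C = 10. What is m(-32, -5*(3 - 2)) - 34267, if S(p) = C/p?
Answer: -376947/11 ≈ -34268.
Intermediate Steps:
S(p) = 10/p
m(T, X) = -10/11 (m(T, X) = 10/(-11) = 10*(-1/11) = -10/11)
m(-32, -5*(3 - 2)) - 34267 = -10/11 - 34267 = -376947/11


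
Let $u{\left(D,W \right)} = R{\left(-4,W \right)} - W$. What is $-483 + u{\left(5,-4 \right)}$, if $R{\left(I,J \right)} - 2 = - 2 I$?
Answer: $-469$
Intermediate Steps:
$R{\left(I,J \right)} = 2 - 2 I$
$u{\left(D,W \right)} = 10 - W$ ($u{\left(D,W \right)} = \left(2 - -8\right) - W = \left(2 + 8\right) - W = 10 - W$)
$-483 + u{\left(5,-4 \right)} = -483 + \left(10 - -4\right) = -483 + \left(10 + 4\right) = -483 + 14 = -469$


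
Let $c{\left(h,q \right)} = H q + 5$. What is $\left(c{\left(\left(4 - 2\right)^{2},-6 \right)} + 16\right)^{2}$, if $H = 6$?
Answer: $225$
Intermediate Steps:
$c{\left(h,q \right)} = 5 + 6 q$ ($c{\left(h,q \right)} = 6 q + 5 = 5 + 6 q$)
$\left(c{\left(\left(4 - 2\right)^{2},-6 \right)} + 16\right)^{2} = \left(\left(5 + 6 \left(-6\right)\right) + 16\right)^{2} = \left(\left(5 - 36\right) + 16\right)^{2} = \left(-31 + 16\right)^{2} = \left(-15\right)^{2} = 225$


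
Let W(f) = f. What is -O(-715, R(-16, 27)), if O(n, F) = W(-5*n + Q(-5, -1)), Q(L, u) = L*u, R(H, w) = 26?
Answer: -3580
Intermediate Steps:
O(n, F) = 5 - 5*n (O(n, F) = -5*n - 5*(-1) = -5*n + 5 = 5 - 5*n)
-O(-715, R(-16, 27)) = -(5 - 5*(-715)) = -(5 + 3575) = -1*3580 = -3580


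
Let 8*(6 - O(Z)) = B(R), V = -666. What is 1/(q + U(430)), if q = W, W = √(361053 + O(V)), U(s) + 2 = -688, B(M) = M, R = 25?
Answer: -5520/920353 - 2*√5776894/920353 ≈ -0.011221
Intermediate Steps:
O(Z) = 23/8 (O(Z) = 6 - ⅛*25 = 6 - 25/8 = 23/8)
U(s) = -690 (U(s) = -2 - 688 = -690)
W = √5776894/4 (W = √(361053 + 23/8) = √(2888447/8) = √5776894/4 ≈ 600.88)
q = √5776894/4 ≈ 600.88
1/(q + U(430)) = 1/(√5776894/4 - 690) = 1/(-690 + √5776894/4)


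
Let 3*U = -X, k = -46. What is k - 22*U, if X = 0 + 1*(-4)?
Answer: -226/3 ≈ -75.333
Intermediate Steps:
X = -4 (X = 0 - 4 = -4)
U = 4/3 (U = (-1*(-4))/3 = (⅓)*4 = 4/3 ≈ 1.3333)
k - 22*U = -46 - 22*4/3 = -46 - 88/3 = -226/3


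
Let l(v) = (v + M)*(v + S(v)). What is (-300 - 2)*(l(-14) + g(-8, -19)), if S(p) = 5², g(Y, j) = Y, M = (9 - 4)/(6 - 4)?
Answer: 40619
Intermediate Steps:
M = 5/2 ≈ 2.5000
S(p) = 25
l(v) = (25 + v)*(5/2 + v) (l(v) = (v + 5/2)*(v + 25) = (5/2 + v)*(25 + v) = (25 + v)*(5/2 + v))
(-300 - 2)*(l(-14) + g(-8, -19)) = (-300 - 2)*((125/2 + (-14)² + (55/2)*(-14)) - 8) = -302*((125/2 + 196 - 385) - 8) = -302*(-253/2 - 8) = -302*(-269/2) = 40619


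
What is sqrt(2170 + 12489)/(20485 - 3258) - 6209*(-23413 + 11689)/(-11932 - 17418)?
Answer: -36397158/14675 + sqrt(14659)/17227 ≈ -2480.2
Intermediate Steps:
sqrt(2170 + 12489)/(20485 - 3258) - 6209*(-23413 + 11689)/(-11932 - 17418) = sqrt(14659)/17227 - 6209/((-29350/(-11724))) = sqrt(14659)*(1/17227) - 6209/((-29350*(-1/11724))) = sqrt(14659)/17227 - 6209/14675/5862 = sqrt(14659)/17227 - 6209*5862/14675 = sqrt(14659)/17227 - 36397158/14675 = -36397158/14675 + sqrt(14659)/17227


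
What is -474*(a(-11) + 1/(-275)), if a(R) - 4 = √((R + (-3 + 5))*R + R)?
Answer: -520926/275 - 948*√22 ≈ -6340.8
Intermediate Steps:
a(R) = 4 + √(R + R*(2 + R)) (a(R) = 4 + √((R + (-3 + 5))*R + R) = 4 + √((R + 2)*R + R) = 4 + √((2 + R)*R + R) = 4 + √(R*(2 + R) + R) = 4 + √(R + R*(2 + R)))
-474*(a(-11) + 1/(-275)) = -474*((4 + √(-11*(3 - 11))) + 1/(-275)) = -474*((4 + √(-11*(-8))) - 1/275) = -474*((4 + √88) - 1/275) = -474*((4 + 2*√22) - 1/275) = -474*(1099/275 + 2*√22) = -520926/275 - 948*√22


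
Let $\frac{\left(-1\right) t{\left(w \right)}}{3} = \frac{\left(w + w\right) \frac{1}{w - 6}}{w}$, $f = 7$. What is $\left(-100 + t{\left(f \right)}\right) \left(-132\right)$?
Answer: $13992$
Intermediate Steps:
$t{\left(w \right)} = - \frac{6}{-6 + w}$ ($t{\left(w \right)} = - 3 \frac{\left(w + w\right) \frac{1}{w - 6}}{w} = - 3 \frac{2 w \frac{1}{-6 + w}}{w} = - 3 \frac{2}{-6 + w} = - \frac{6}{-6 + w}$)
$\left(-100 + t{\left(f \right)}\right) \left(-132\right) = \left(-100 - \frac{6}{-6 + 7}\right) \left(-132\right) = \left(-100 - \frac{6}{1}\right) \left(-132\right) = \left(-100 - 6\right) \left(-132\right) = \left(-106\right) \left(-132\right) = 13992$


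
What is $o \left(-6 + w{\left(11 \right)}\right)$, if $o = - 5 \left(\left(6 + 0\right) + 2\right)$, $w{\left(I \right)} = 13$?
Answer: $-280$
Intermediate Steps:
$o = -40$ ($o = - 5 \left(6 + 2\right) = \left(-5\right) 8 = -40$)
$o \left(-6 + w{\left(11 \right)}\right) = - 40 \left(-6 + 13\right) = \left(-40\right) 7 = -280$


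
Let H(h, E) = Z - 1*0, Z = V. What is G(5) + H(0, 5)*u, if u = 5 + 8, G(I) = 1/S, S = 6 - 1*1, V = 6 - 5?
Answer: 66/5 ≈ 13.200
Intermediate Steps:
V = 1
S = 5 (S = 6 - 1 = 5)
Z = 1
H(h, E) = 1 (H(h, E) = 1 - 1*0 = 1 + 0 = 1)
G(I) = ⅕ (G(I) = 1/5 = ⅕)
u = 13
G(5) + H(0, 5)*u = ⅕ + 1*13 = ⅕ + 13 = 66/5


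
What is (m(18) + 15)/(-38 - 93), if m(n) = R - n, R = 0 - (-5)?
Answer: -2/131 ≈ -0.015267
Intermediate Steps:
R = 5 (R = 0 - 1*(-5) = 0 + 5 = 5)
m(n) = 5 - n
(m(18) + 15)/(-38 - 93) = ((5 - 1*18) + 15)/(-38 - 93) = ((5 - 18) + 15)/(-131) = (-13 + 15)*(-1/131) = 2*(-1/131) = -2/131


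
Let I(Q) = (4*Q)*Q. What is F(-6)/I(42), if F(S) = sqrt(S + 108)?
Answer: sqrt(102)/7056 ≈ 0.0014313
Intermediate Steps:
F(S) = sqrt(108 + S)
I(Q) = 4*Q**2
F(-6)/I(42) = sqrt(108 - 6)/((4*42**2)) = sqrt(102)/((4*1764)) = sqrt(102)/7056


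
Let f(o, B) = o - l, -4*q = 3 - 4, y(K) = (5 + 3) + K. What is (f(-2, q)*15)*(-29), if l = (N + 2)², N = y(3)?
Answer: 74385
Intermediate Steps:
y(K) = 8 + K
q = ¼ (q = -(3 - 4)/4 = -¼*(-1) = ¼ ≈ 0.25000)
N = 11 (N = 8 + 3 = 11)
l = 169 (l = (11 + 2)² = 13² = 169)
f(o, B) = -169 + o (f(o, B) = o - 1*169 = o - 169 = -169 + o)
(f(-2, q)*15)*(-29) = ((-169 - 2)*15)*(-29) = -171*15*(-29) = -2565*(-29) = 74385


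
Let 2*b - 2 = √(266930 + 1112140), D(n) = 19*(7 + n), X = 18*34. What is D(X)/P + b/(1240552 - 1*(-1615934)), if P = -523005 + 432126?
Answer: -11198346989/86531530398 + √153230/1904324 ≈ -0.12921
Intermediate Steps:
P = -90879
X = 612
D(n) = 133 + 19*n
b = 1 + 3*√153230/2 (b = 1 + √(266930 + 1112140)/2 = 1 + √1379070/2 = 1 + (3*√153230)/2 = 1 + 3*√153230/2 ≈ 588.17)
D(X)/P + b/(1240552 - 1*(-1615934)) = (133 + 19*612)/(-90879) + (1 + 3*√153230/2)/(1240552 - 1*(-1615934)) = (133 + 11628)*(-1/90879) + (1 + 3*√153230/2)/(1240552 + 1615934) = 11761*(-1/90879) + (1 + 3*√153230/2)/2856486 = -11761/90879 + (1 + 3*√153230/2)*(1/2856486) = -11761/90879 + (1/2856486 + √153230/1904324) = -11198346989/86531530398 + √153230/1904324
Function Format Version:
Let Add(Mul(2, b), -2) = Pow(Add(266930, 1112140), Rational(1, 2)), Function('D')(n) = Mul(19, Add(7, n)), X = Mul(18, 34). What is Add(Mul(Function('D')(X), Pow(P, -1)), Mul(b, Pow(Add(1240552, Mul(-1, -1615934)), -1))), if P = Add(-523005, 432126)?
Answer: Add(Rational(-11198346989, 86531530398), Mul(Rational(1, 1904324), Pow(153230, Rational(1, 2)))) ≈ -0.12921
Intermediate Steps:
P = -90879
X = 612
Function('D')(n) = Add(133, Mul(19, n))
b = Add(1, Mul(Rational(3, 2), Pow(153230, Rational(1, 2)))) (b = Add(1, Mul(Rational(1, 2), Pow(Add(266930, 1112140), Rational(1, 2)))) = Add(1, Mul(Rational(1, 2), Pow(1379070, Rational(1, 2)))) = Add(1, Mul(Rational(1, 2), Mul(3, Pow(153230, Rational(1, 2))))) = Add(1, Mul(Rational(3, 2), Pow(153230, Rational(1, 2)))) ≈ 588.17)
Add(Mul(Function('D')(X), Pow(P, -1)), Mul(b, Pow(Add(1240552, Mul(-1, -1615934)), -1))) = Add(Mul(Add(133, Mul(19, 612)), Pow(-90879, -1)), Mul(Add(1, Mul(Rational(3, 2), Pow(153230, Rational(1, 2)))), Pow(Add(1240552, Mul(-1, -1615934)), -1))) = Add(Mul(Add(133, 11628), Rational(-1, 90879)), Mul(Add(1, Mul(Rational(3, 2), Pow(153230, Rational(1, 2)))), Pow(Add(1240552, 1615934), -1))) = Add(Mul(11761, Rational(-1, 90879)), Mul(Add(1, Mul(Rational(3, 2), Pow(153230, Rational(1, 2)))), Pow(2856486, -1))) = Add(Rational(-11761, 90879), Mul(Add(1, Mul(Rational(3, 2), Pow(153230, Rational(1, 2)))), Rational(1, 2856486))) = Add(Rational(-11761, 90879), Add(Rational(1, 2856486), Mul(Rational(1, 1904324), Pow(153230, Rational(1, 2))))) = Add(Rational(-11198346989, 86531530398), Mul(Rational(1, 1904324), Pow(153230, Rational(1, 2))))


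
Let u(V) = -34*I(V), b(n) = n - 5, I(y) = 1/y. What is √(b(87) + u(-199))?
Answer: 4*√203378/199 ≈ 9.0648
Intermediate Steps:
I(y) = 1/y
b(n) = -5 + n
u(V) = -34/V
√(b(87) + u(-199)) = √((-5 + 87) - 34/(-199)) = √(82 - 34*(-1/199)) = √(82 + 34/199) = √(16352/199) = 4*√203378/199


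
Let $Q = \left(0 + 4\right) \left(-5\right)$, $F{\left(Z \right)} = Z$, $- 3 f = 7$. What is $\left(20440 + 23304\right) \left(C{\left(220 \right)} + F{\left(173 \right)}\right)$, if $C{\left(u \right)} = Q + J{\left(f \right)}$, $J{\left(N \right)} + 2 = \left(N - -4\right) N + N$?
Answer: $\frac{56998432}{9} \approx 6.3332 \cdot 10^{6}$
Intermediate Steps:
$f = - \frac{7}{3}$ ($f = \left(- \frac{1}{3}\right) 7 = - \frac{7}{3} \approx -2.3333$)
$Q = -20$ ($Q = 4 \left(-5\right) = -20$)
$J{\left(N \right)} = -2 + N + N \left(4 + N\right)$ ($J{\left(N \right)} = -2 + \left(\left(N - -4\right) N + N\right) = -2 + \left(\left(N + 4\right) N + N\right) = -2 + \left(\left(4 + N\right) N + N\right) = -2 + \left(N \left(4 + N\right) + N\right) = -2 + \left(N + N \left(4 + N\right)\right) = -2 + N + N \left(4 + N\right)$)
$C{\left(u \right)} = - \frac{254}{9}$ ($C{\left(u \right)} = -20 + \left(-2 + \left(- \frac{7}{3}\right)^{2} + 5 \left(- \frac{7}{3}\right)\right) = -20 - \frac{74}{9} = - \frac{254}{9}$)
$\left(20440 + 23304\right) \left(C{\left(220 \right)} + F{\left(173 \right)}\right) = \left(20440 + 23304\right) \left(- \frac{254}{9} + 173\right) = 43744 \cdot \frac{1303}{9} = \frac{56998432}{9}$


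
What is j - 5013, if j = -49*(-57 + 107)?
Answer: -7463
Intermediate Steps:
j = -2450 (j = -49*50 = -2450)
j - 5013 = -2450 - 5013 = -7463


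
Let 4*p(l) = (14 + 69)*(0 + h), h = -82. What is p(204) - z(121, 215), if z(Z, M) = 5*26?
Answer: -3663/2 ≈ -1831.5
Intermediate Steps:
z(Z, M) = 130
p(l) = -3403/2 (p(l) = ((14 + 69)*(0 - 82))/4 = (83*(-82))/4 = (¼)*(-6806) = -3403/2)
p(204) - z(121, 215) = -3403/2 - 1*130 = -3403/2 - 130 = -3663/2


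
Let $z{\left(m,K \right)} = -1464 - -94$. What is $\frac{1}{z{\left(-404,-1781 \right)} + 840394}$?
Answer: $\frac{1}{839024} \approx 1.1919 \cdot 10^{-6}$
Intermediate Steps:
$z{\left(m,K \right)} = -1370$ ($z{\left(m,K \right)} = -1464 + 94 = -1370$)
$\frac{1}{z{\left(-404,-1781 \right)} + 840394} = \frac{1}{-1370 + 840394} = \frac{1}{839024}$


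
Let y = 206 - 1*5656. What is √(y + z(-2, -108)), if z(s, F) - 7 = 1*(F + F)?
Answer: I*√5659 ≈ 75.226*I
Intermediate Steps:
z(s, F) = 7 + 2*F (z(s, F) = 7 + 1*(F + F) = 7 + 1*(2*F) = 7 + 2*F)
y = -5450 (y = 206 - 5656 = -5450)
√(y + z(-2, -108)) = √(-5450 + (7 + 2*(-108))) = √(-5450 + (7 - 216)) = √(-5450 - 209) = √(-5659) = I*√5659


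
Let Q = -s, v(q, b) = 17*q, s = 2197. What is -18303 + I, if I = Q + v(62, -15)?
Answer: -19446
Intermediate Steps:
Q = -2197 (Q = -1*2197 = -2197)
I = -1143 (I = -2197 + 17*62 = -2197 + 1054 = -1143)
-18303 + I = -18303 - 1143 = -19446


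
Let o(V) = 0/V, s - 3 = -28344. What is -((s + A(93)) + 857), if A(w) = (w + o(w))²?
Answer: 18835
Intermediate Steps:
s = -28341 (s = 3 - 28344 = -28341)
o(V) = 0
A(w) = w² (A(w) = (w + 0)² = w²)
-((s + A(93)) + 857) = -((-28341 + 93²) + 857) = -((-28341 + 8649) + 857) = -(-19692 + 857) = -1*(-18835) = 18835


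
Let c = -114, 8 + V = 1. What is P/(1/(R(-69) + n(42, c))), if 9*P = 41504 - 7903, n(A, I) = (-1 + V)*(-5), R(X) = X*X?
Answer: 161318401/9 ≈ 1.7924e+7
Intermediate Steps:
V = -7 (V = -8 + 1 = -7)
R(X) = X²
n(A, I) = 40 (n(A, I) = (-1 - 7)*(-5) = -8*(-5) = 40)
P = 33601/9 (P = (41504 - 7903)/9 = (⅑)*33601 = 33601/9 ≈ 3733.4)
P/(1/(R(-69) + n(42, c))) = 33601/(9*(1/((-69)² + 40))) = 33601/(9*(1/(4761 + 40))) = 33601/(9*(1/4801)) = (33601/9)*4801 = 161318401/9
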